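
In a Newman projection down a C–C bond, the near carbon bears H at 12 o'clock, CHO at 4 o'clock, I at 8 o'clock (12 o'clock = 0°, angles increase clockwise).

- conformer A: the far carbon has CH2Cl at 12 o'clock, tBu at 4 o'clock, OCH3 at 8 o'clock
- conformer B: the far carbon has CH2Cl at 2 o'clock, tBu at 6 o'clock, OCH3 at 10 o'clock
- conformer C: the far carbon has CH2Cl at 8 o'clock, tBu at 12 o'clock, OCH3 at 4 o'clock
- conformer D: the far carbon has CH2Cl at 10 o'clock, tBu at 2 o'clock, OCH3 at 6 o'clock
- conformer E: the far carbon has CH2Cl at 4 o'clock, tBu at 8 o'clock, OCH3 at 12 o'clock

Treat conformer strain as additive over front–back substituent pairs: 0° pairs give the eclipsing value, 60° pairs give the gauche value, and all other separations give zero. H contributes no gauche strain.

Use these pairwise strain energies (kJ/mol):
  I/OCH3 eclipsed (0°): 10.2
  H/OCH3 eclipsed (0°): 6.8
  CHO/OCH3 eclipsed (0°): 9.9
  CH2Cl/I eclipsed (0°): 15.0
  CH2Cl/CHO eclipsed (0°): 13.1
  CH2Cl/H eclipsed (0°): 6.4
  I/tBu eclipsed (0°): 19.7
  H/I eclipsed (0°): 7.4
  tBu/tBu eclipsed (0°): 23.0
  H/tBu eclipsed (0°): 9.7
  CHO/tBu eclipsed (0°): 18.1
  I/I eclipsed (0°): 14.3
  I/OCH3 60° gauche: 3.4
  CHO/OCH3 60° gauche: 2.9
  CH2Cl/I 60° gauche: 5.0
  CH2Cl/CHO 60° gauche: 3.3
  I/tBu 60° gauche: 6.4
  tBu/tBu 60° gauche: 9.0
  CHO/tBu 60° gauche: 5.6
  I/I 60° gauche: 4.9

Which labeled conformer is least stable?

A (eclipsed): H–CH2Cl eclipsed, CHO–tBu eclipsed, I–OCH3 eclipsed; 6.4 + 18.1 + 10.2 = 34.7 kJ/mol.
B (staggered): CHO–CH2Cl gauche, CHO–tBu gauche, I–tBu gauche, I–OCH3 gauche; 3.3 + 5.6 + 6.4 + 3.4 = 18.7 kJ/mol.
C (eclipsed): H–tBu eclipsed, CHO–OCH3 eclipsed, I–CH2Cl eclipsed; 9.7 + 9.9 + 15.0 = 34.6 kJ/mol.
D (staggered): CHO–tBu gauche, CHO–OCH3 gauche, I–CH2Cl gauche, I–OCH3 gauche; 5.6 + 2.9 + 5.0 + 3.4 = 16.9 kJ/mol.
E (eclipsed): H–OCH3 eclipsed, CHO–CH2Cl eclipsed, I–tBu eclipsed; 6.8 + 13.1 + 19.7 = 39.6 kJ/mol.
E has the highest total (39.6 kJ/mol).

E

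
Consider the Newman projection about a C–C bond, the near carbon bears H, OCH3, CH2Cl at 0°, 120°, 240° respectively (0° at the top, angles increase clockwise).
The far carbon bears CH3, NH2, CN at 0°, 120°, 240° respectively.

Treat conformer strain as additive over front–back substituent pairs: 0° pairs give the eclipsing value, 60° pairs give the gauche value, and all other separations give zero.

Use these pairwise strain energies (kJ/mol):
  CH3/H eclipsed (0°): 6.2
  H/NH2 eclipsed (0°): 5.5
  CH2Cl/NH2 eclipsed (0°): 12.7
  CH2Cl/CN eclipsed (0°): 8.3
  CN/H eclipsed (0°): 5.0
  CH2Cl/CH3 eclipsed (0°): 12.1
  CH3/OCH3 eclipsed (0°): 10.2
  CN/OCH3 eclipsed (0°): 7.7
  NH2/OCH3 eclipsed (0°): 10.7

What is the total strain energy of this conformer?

This conformer (eclipsed): H–CH3 eclipsed, OCH3–NH2 eclipsed, CH2Cl–CN eclipsed; 6.2 + 10.7 + 8.3 = 25.2 kJ/mol.

25.2 kJ/mol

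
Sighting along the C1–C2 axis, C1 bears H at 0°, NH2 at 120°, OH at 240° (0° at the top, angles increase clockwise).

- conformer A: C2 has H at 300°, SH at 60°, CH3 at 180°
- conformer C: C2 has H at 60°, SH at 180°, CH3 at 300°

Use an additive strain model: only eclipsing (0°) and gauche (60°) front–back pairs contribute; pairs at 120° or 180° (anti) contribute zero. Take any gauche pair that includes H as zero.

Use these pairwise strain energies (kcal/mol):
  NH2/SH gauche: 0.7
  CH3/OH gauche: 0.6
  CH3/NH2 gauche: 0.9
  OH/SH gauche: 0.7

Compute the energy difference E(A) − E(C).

A is staggered. NH2 at 120° is gauche with SH at 60° (0.7); NH2 at 120° is gauche with CH3 at 180° (0.9); OH at 240° is gauche with CH3 at 180° (0.6). Total 2.2 kcal/mol.
C is staggered. NH2 at 120° is gauche with SH at 180° (0.7); OH at 240° is gauche with SH at 180° (0.7); OH at 240° is gauche with CH3 at 300° (0.6). Total 2.0 kcal/mol.
E(A) − E(C) = 2.2 − 2.0 = +0.2 kcal/mol.

+0.2 kcal/mol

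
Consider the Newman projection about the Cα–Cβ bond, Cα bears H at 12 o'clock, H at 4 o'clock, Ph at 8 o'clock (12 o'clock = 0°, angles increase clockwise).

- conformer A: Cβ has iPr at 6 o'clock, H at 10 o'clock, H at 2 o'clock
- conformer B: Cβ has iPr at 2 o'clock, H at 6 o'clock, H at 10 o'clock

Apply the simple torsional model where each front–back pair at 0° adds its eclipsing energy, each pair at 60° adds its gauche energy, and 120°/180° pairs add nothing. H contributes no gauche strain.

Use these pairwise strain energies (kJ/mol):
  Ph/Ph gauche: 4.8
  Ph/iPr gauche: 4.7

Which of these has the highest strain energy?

A

A (staggered): Ph(240°)/iPr(180°) gauche 4.7 → 4.7 kJ/mol.
B (staggered): no non-H gauche contacts → 0.0 kJ/mol.
A has the highest total (4.7 kJ/mol).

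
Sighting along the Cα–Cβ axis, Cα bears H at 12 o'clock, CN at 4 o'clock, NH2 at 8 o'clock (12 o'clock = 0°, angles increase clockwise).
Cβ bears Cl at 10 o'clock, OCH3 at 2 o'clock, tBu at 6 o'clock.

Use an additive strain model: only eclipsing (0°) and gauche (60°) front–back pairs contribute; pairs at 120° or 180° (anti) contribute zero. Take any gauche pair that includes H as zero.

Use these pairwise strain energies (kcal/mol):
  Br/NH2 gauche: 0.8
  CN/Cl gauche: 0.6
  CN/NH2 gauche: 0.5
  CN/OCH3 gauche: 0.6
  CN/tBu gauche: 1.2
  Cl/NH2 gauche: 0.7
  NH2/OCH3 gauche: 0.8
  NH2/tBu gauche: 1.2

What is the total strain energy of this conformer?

This conformer (staggered): CN–OCH3 gauche, CN–tBu gauche, NH2–Cl gauche, NH2–tBu gauche; 0.6 + 1.2 + 0.7 + 1.2 = 3.7 kcal/mol.

3.7 kcal/mol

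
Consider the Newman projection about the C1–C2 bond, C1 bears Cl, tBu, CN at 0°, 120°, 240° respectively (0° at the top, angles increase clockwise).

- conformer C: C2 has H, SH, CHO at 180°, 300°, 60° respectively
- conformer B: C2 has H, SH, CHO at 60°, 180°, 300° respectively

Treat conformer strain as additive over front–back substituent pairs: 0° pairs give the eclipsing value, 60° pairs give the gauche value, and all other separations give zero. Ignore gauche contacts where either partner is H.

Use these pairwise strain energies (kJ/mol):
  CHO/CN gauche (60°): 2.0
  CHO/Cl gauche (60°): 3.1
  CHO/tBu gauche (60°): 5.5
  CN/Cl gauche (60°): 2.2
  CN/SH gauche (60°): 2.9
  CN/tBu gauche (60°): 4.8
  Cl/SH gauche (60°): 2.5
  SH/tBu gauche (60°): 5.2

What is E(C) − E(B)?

C (staggered): Cl(0°)/SH(300°) gauche 2.5; Cl(0°)/CHO(60°) gauche 3.1; tBu(120°)/CHO(60°) gauche 5.5; CN(240°)/SH(300°) gauche 2.9 → 14.0 kJ/mol.
B (staggered): Cl(0°)/CHO(300°) gauche 3.1; tBu(120°)/SH(180°) gauche 5.2; CN(240°)/SH(180°) gauche 2.9; CN(240°)/CHO(300°) gauche 2.0 → 13.2 kJ/mol.
E(C) − E(B) = 14.0 − 13.2 = +0.8 kJ/mol.

+0.8 kJ/mol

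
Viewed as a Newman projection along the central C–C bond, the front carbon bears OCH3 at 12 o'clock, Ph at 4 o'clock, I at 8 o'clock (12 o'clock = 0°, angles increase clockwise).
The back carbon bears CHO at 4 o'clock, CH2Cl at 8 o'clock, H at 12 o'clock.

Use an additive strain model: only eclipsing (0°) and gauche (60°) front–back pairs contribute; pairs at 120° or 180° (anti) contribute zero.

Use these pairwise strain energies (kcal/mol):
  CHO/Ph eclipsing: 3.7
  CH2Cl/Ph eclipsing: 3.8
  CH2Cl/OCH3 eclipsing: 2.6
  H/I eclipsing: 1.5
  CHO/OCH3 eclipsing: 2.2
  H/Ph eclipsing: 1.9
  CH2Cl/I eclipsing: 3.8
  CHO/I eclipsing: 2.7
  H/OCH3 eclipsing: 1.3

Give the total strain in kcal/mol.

8.8 kcal/mol

This conformer (eclipsed): OCH3–H eclipsed, Ph–CHO eclipsed, I–CH2Cl eclipsed; 1.3 + 3.7 + 3.8 = 8.8 kcal/mol.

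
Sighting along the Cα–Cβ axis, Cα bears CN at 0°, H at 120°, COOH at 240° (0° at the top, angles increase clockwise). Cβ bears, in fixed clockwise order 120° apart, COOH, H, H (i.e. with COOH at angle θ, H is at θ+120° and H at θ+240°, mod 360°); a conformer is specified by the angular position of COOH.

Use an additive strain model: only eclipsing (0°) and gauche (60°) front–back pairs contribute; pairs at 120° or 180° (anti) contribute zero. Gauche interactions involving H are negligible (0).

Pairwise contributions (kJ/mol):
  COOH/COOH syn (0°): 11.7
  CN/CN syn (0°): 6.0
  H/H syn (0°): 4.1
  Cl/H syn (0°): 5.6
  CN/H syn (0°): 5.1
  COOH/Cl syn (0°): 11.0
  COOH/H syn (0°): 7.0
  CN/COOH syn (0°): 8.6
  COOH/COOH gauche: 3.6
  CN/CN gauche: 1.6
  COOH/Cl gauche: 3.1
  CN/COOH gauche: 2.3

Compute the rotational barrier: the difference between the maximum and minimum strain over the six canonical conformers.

COOH at 0° is eclipsed. CN at 0° is eclipsed with COOH at 0° (8.6); H at 120° is eclipsed with H at 120° (4.1); COOH at 240° is eclipsed with H at 240° (7.0). Total 19.7 kJ/mol.
COOH at 60° is staggered. CN at 0° is gauche with COOH at 60° (2.3). Total 2.3 kJ/mol.
COOH at 120° is eclipsed. CN at 0° is eclipsed with H at 0° (5.1); H at 120° is eclipsed with COOH at 120° (7.0); COOH at 240° is eclipsed with H at 240° (7.0). Total 19.1 kJ/mol.
COOH at 180° is staggered. COOH at 240° is gauche with COOH at 180° (3.6). Total 3.6 kJ/mol.
COOH at 240° is eclipsed. CN at 0° is eclipsed with H at 0° (5.1); H at 120° is eclipsed with H at 120° (4.1); COOH at 240° is eclipsed with COOH at 240° (11.7). Total 20.9 kJ/mol.
COOH at 300° is staggered. CN at 0° is gauche with COOH at 300° (2.3); COOH at 240° is gauche with COOH at 300° (3.6). Total 5.9 kJ/mol.
Max at 240° (20.9 kJ/mol), min at 60° (2.3 kJ/mol); barrier = 18.6 kJ/mol.

18.6 kJ/mol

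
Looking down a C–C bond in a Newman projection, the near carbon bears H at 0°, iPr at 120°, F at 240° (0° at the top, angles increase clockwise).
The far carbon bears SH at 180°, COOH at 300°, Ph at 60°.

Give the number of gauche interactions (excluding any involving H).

4

Non-H gauche pairs: iPr(120°)/SH(180°); iPr(120°)/Ph(60°); F(240°)/SH(180°); F(240°)/COOH(300°) — 4 interactions.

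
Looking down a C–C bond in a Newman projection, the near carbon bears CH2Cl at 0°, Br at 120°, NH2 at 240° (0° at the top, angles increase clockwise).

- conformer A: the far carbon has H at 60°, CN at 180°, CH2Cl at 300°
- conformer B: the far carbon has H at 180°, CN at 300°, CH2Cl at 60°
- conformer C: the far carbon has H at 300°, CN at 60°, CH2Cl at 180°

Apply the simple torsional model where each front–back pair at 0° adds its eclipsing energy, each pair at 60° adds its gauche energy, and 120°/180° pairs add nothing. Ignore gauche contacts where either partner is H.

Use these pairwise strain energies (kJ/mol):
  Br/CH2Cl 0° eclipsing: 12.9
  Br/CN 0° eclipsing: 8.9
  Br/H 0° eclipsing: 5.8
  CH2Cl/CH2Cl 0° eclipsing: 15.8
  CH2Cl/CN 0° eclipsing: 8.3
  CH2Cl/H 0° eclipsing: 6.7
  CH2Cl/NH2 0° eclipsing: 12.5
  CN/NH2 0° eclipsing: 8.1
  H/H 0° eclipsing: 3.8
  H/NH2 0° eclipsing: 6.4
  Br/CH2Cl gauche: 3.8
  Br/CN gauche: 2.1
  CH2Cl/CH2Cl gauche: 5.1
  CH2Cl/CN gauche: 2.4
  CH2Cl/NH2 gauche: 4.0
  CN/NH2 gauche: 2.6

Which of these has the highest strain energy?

B

A (staggered): CH2Cl–CH2Cl gauche, Br–CN gauche, NH2–CN gauche, NH2–CH2Cl gauche; 5.1 + 2.1 + 2.6 + 4.0 = 13.8 kJ/mol.
B (staggered): CH2Cl–CN gauche, CH2Cl–CH2Cl gauche, Br–CH2Cl gauche, NH2–CN gauche; 2.4 + 5.1 + 3.8 + 2.6 = 13.9 kJ/mol.
C (staggered): CH2Cl–CN gauche, Br–CN gauche, Br–CH2Cl gauche, NH2–CH2Cl gauche; 2.4 + 2.1 + 3.8 + 4.0 = 12.3 kJ/mol.
B has the highest total (13.9 kJ/mol).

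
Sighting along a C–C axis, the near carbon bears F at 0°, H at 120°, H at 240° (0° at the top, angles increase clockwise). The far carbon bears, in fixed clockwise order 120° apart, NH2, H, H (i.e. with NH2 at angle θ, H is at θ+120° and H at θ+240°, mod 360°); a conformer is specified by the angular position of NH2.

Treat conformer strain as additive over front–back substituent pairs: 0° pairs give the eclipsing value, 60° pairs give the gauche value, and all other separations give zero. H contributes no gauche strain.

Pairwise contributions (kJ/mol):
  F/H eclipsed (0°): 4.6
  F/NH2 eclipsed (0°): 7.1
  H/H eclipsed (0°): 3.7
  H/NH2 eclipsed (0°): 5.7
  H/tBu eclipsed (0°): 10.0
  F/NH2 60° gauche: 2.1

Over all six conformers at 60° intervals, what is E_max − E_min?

NH2 at 0° (eclipsed): F(0°)/NH2(0°) eclipsed 7.1; H(120°)/H(120°) eclipsed 3.7; H(240°)/H(240°) eclipsed 3.7 → 14.5 kJ/mol.
NH2 at 60° (staggered): F(0°)/NH2(60°) gauche 2.1 → 2.1 kJ/mol.
NH2 at 120° (eclipsed): F(0°)/H(0°) eclipsed 4.6; H(120°)/NH2(120°) eclipsed 5.7; H(240°)/H(240°) eclipsed 3.7 → 14.0 kJ/mol.
NH2 at 180° (staggered): no non-H gauche contacts → 0.0 kJ/mol.
NH2 at 240° (eclipsed): F(0°)/H(0°) eclipsed 4.6; H(120°)/H(120°) eclipsed 3.7; H(240°)/NH2(240°) eclipsed 5.7 → 14.0 kJ/mol.
NH2 at 300° (staggered): F(0°)/NH2(300°) gauche 2.1 → 2.1 kJ/mol.
Max at 0° (14.5 kJ/mol), min at 180° (0.0 kJ/mol); barrier = 14.5 kJ/mol.

14.5 kJ/mol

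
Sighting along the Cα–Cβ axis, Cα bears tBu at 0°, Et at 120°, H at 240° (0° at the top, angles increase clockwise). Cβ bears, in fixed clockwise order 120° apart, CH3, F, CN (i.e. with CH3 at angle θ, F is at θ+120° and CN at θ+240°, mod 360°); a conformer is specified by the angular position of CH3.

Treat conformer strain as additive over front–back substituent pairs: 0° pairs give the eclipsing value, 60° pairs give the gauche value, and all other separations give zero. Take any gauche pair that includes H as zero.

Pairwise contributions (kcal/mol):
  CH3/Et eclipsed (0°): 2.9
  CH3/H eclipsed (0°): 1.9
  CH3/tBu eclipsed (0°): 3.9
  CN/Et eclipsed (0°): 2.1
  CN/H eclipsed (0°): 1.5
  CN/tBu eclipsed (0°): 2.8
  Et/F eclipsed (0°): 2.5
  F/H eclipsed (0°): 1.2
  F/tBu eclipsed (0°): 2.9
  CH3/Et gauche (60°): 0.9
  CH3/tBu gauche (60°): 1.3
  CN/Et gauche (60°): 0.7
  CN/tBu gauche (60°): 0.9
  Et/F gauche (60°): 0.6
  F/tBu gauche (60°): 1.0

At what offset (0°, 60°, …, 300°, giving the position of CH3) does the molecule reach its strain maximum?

CH3 at 0° (eclipsed): tBu(0°)/CH3(0°) eclipsed 3.9; Et(120°)/F(120°) eclipsed 2.5; H(240°)/CN(240°) eclipsed 1.5 → 7.9 kcal/mol.
CH3 at 60° (staggered): tBu(0°)/CH3(60°) gauche 1.3; tBu(0°)/CN(300°) gauche 0.9; Et(120°)/CH3(60°) gauche 0.9; Et(120°)/F(180°) gauche 0.6 → 3.7 kcal/mol.
CH3 at 120° (eclipsed): tBu(0°)/CN(0°) eclipsed 2.8; Et(120°)/CH3(120°) eclipsed 2.9; H(240°)/F(240°) eclipsed 1.2 → 6.9 kcal/mol.
CH3 at 180° (staggered): tBu(0°)/F(300°) gauche 1.0; tBu(0°)/CN(60°) gauche 0.9; Et(120°)/CH3(180°) gauche 0.9; Et(120°)/CN(60°) gauche 0.7 → 3.5 kcal/mol.
CH3 at 240° (eclipsed): tBu(0°)/F(0°) eclipsed 2.9; Et(120°)/CN(120°) eclipsed 2.1; H(240°)/CH3(240°) eclipsed 1.9 → 6.9 kcal/mol.
CH3 at 300° (staggered): tBu(0°)/CH3(300°) gauche 1.3; tBu(0°)/F(60°) gauche 1.0; Et(120°)/F(60°) gauche 0.6; Et(120°)/CN(180°) gauche 0.7 → 3.6 kcal/mol.
The maximum (7.9 kcal/mol) occurs with CH3 at 0°.

0°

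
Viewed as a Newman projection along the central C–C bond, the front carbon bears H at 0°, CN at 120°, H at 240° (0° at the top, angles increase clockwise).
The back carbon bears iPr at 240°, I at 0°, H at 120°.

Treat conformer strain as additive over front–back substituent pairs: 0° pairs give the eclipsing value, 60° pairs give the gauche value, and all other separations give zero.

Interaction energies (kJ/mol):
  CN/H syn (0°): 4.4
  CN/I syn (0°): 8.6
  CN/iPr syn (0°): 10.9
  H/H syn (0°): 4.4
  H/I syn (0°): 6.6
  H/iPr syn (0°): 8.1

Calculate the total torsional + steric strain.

This conformer (eclipsed): H–I eclipsed, CN–H eclipsed, H–iPr eclipsed; 6.6 + 4.4 + 8.1 = 19.1 kJ/mol.

19.1 kJ/mol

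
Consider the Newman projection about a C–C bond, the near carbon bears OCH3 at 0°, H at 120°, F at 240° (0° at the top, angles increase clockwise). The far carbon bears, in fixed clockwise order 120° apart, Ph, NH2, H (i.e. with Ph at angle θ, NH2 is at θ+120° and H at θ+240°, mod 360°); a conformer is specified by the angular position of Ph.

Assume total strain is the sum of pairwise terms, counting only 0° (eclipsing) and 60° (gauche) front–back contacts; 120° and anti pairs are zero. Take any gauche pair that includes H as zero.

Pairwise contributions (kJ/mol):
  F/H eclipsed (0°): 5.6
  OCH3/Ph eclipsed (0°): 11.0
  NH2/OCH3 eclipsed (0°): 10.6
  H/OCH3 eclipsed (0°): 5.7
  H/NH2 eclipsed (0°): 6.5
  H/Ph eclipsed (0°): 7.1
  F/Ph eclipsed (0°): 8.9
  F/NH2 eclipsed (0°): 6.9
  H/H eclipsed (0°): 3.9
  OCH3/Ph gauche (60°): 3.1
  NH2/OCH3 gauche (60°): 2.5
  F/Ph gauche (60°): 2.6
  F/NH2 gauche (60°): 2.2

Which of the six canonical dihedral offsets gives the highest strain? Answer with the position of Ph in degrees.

240°

Ph at 0° (eclipsed): OCH3(0°)/Ph(0°) eclipsed 11.0; H(120°)/NH2(120°) eclipsed 6.5; F(240°)/H(240°) eclipsed 5.6 → 23.1 kJ/mol.
Ph at 60° (staggered): OCH3(0°)/Ph(60°) gauche 3.1; F(240°)/NH2(180°) gauche 2.2 → 5.3 kJ/mol.
Ph at 120° (eclipsed): OCH3(0°)/H(0°) eclipsed 5.7; H(120°)/Ph(120°) eclipsed 7.1; F(240°)/NH2(240°) eclipsed 6.9 → 19.7 kJ/mol.
Ph at 180° (staggered): OCH3(0°)/NH2(300°) gauche 2.5; F(240°)/Ph(180°) gauche 2.6; F(240°)/NH2(300°) gauche 2.2 → 7.3 kJ/mol.
Ph at 240° (eclipsed): OCH3(0°)/NH2(0°) eclipsed 10.6; H(120°)/H(120°) eclipsed 3.9; F(240°)/Ph(240°) eclipsed 8.9 → 23.4 kJ/mol.
Ph at 300° (staggered): OCH3(0°)/Ph(300°) gauche 3.1; OCH3(0°)/NH2(60°) gauche 2.5; F(240°)/Ph(300°) gauche 2.6 → 8.2 kJ/mol.
The maximum (23.4 kJ/mol) occurs with Ph at 240°.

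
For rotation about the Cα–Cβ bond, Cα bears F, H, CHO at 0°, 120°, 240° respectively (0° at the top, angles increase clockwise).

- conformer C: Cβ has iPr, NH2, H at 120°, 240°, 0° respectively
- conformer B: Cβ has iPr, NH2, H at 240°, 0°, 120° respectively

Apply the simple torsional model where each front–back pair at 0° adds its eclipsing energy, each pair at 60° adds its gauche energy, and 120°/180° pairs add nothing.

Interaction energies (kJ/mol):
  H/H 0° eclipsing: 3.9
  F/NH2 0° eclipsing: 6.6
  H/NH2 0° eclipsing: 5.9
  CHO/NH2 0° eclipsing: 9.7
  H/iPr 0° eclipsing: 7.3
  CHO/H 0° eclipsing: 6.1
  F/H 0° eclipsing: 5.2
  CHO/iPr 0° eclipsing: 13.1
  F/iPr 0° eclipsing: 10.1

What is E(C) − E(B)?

C (eclipsed): F–H eclipsed, H–iPr eclipsed, CHO–NH2 eclipsed; 5.2 + 7.3 + 9.7 = 22.2 kJ/mol.
B (eclipsed): F–NH2 eclipsed, H–H eclipsed, CHO–iPr eclipsed; 6.6 + 3.9 + 13.1 = 23.6 kJ/mol.
E(C) − E(B) = 22.2 − 23.6 = -1.4 kJ/mol.

-1.4 kJ/mol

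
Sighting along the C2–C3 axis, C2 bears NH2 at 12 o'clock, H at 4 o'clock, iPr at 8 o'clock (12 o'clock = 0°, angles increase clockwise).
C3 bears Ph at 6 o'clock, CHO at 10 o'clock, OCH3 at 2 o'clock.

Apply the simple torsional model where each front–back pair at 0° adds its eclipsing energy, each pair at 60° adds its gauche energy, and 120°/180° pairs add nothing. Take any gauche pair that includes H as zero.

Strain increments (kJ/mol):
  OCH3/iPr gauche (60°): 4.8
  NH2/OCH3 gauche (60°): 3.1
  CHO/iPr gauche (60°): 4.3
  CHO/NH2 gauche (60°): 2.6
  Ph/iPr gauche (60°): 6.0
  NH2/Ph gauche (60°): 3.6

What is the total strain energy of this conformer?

16.0 kJ/mol

This conformer (staggered): NH2(0°)/CHO(300°) gauche 2.6; NH2(0°)/OCH3(60°) gauche 3.1; iPr(240°)/Ph(180°) gauche 6.0; iPr(240°)/CHO(300°) gauche 4.3 → 16.0 kJ/mol.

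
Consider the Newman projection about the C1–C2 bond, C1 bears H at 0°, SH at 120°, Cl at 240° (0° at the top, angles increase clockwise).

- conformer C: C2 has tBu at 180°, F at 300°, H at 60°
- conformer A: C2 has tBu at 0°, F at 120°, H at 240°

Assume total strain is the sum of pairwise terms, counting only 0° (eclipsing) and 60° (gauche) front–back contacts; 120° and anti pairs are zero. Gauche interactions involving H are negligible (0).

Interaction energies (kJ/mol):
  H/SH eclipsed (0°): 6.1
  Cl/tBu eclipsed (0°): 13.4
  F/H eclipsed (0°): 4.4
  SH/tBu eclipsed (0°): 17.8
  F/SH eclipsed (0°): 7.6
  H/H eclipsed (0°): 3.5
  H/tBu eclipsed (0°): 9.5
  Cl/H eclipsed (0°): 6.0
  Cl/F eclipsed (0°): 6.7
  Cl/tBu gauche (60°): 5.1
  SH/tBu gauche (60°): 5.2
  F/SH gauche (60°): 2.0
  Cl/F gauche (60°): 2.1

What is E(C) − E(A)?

-10.7 kJ/mol

C is staggered. SH at 120° is gauche with tBu at 180° (5.2); Cl at 240° is gauche with tBu at 180° (5.1); Cl at 240° is gauche with F at 300° (2.1). Total 12.4 kJ/mol.
A is eclipsed. H at 0° is eclipsed with tBu at 0° (9.5); SH at 120° is eclipsed with F at 120° (7.6); Cl at 240° is eclipsed with H at 240° (6.0). Total 23.1 kJ/mol.
E(C) − E(A) = 12.4 − 23.1 = -10.7 kJ/mol.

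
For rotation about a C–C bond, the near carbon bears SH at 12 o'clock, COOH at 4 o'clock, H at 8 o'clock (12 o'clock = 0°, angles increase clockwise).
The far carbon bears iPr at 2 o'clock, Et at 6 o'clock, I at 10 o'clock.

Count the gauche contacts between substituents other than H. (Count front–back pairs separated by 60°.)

Non-H gauche pairs: SH(0°)/iPr(60°); SH(0°)/I(300°); COOH(120°)/iPr(60°); COOH(120°)/Et(180°) — 4 interactions.

4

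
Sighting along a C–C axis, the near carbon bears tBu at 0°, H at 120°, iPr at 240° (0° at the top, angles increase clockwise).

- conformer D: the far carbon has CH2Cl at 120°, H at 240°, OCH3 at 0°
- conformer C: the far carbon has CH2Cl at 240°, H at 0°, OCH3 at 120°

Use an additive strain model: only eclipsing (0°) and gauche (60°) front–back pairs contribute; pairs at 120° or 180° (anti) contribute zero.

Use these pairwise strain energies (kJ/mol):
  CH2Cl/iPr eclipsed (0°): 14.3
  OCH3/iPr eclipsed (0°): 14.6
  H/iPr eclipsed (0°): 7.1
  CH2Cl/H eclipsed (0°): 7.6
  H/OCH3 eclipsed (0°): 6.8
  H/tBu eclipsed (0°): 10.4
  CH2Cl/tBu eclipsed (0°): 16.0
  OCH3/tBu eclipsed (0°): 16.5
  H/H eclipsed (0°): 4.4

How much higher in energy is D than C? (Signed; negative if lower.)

D (eclipsed): tBu–OCH3 eclipsed, H–CH2Cl eclipsed, iPr–H eclipsed; 16.5 + 7.6 + 7.1 = 31.2 kJ/mol.
C (eclipsed): tBu–H eclipsed, H–OCH3 eclipsed, iPr–CH2Cl eclipsed; 10.4 + 6.8 + 14.3 = 31.5 kJ/mol.
E(D) − E(C) = 31.2 − 31.5 = -0.3 kJ/mol.

-0.3 kJ/mol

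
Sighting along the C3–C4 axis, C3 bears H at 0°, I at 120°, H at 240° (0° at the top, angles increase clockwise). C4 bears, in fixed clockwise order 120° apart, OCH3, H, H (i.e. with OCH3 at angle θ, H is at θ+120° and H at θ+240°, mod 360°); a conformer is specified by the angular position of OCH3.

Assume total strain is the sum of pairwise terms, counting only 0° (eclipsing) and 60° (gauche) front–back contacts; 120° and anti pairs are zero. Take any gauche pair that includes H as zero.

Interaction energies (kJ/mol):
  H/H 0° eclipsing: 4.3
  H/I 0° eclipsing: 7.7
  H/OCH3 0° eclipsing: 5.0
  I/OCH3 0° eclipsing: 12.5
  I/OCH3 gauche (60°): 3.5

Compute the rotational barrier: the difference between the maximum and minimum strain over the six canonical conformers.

OCH3 at 0° (eclipsed): H–OCH3 eclipsed, I–H eclipsed, H–H eclipsed; 5.0 + 7.7 + 4.3 = 17.0 kJ/mol.
OCH3 at 60° (staggered): I–OCH3 gauche; 3.5 = 3.5 kJ/mol.
OCH3 at 120° (eclipsed): H–H eclipsed, I–OCH3 eclipsed, H–H eclipsed; 4.3 + 12.5 + 4.3 = 21.1 kJ/mol.
OCH3 at 180° (staggered): I–OCH3 gauche; 3.5 = 3.5 kJ/mol.
OCH3 at 240° (eclipsed): H–H eclipsed, I–H eclipsed, H–OCH3 eclipsed; 4.3 + 7.7 + 5.0 = 17.0 kJ/mol.
OCH3 at 300° (staggered): no non-H gauche contacts → 0.0 kJ/mol.
Max at 120° (21.1 kJ/mol), min at 300° (0.0 kJ/mol); barrier = 21.1 kJ/mol.

21.1 kJ/mol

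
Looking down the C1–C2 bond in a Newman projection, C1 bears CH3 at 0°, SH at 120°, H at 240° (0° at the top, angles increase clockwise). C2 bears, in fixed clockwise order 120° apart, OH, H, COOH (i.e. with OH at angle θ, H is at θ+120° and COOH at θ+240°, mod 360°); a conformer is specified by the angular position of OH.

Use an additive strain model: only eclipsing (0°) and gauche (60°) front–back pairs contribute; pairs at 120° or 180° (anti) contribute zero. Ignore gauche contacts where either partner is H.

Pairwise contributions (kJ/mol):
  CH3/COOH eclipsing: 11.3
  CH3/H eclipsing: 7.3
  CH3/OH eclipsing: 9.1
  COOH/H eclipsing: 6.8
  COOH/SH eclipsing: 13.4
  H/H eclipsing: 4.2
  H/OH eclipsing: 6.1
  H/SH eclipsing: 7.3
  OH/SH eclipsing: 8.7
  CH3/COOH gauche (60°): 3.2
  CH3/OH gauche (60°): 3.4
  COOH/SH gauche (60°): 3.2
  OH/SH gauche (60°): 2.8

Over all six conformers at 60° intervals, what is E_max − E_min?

OH at 0° (eclipsed): CH3(0°)/OH(0°) eclipsed 9.1; SH(120°)/H(120°) eclipsed 7.3; H(240°)/COOH(240°) eclipsed 6.8 → 23.2 kJ/mol.
OH at 60° (staggered): CH3(0°)/OH(60°) gauche 3.4; CH3(0°)/COOH(300°) gauche 3.2; SH(120°)/OH(60°) gauche 2.8 → 9.4 kJ/mol.
OH at 120° (eclipsed): CH3(0°)/COOH(0°) eclipsed 11.3; SH(120°)/OH(120°) eclipsed 8.7; H(240°)/H(240°) eclipsed 4.2 → 24.2 kJ/mol.
OH at 180° (staggered): CH3(0°)/COOH(60°) gauche 3.2; SH(120°)/OH(180°) gauche 2.8; SH(120°)/COOH(60°) gauche 3.2 → 9.2 kJ/mol.
OH at 240° (eclipsed): CH3(0°)/H(0°) eclipsed 7.3; SH(120°)/COOH(120°) eclipsed 13.4; H(240°)/OH(240°) eclipsed 6.1 → 26.8 kJ/mol.
OH at 300° (staggered): CH3(0°)/OH(300°) gauche 3.4; SH(120°)/COOH(180°) gauche 3.2 → 6.6 kJ/mol.
Max at 240° (26.8 kJ/mol), min at 300° (6.6 kJ/mol); barrier = 20.2 kJ/mol.

20.2 kJ/mol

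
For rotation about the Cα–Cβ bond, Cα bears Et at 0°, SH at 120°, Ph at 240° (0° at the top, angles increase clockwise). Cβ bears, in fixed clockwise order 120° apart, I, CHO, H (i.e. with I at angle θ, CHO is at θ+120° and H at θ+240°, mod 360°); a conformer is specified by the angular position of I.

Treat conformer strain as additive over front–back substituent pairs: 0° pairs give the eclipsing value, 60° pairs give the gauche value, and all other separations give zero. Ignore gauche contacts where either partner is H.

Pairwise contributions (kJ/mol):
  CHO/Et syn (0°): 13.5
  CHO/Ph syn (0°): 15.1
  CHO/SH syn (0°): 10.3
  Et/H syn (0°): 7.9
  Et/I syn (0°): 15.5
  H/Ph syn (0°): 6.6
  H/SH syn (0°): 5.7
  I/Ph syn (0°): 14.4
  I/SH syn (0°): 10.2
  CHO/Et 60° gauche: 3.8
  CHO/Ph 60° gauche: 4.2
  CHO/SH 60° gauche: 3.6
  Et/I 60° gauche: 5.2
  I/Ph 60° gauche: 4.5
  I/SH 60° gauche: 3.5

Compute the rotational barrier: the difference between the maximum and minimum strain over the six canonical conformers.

I at 0° (eclipsed): Et–I eclipsed, SH–CHO eclipsed, Ph–H eclipsed; 15.5 + 10.3 + 6.6 = 32.4 kJ/mol.
I at 60° (staggered): Et–I gauche, SH–I gauche, SH–CHO gauche, Ph–CHO gauche; 5.2 + 3.5 + 3.6 + 4.2 = 16.5 kJ/mol.
I at 120° (eclipsed): Et–H eclipsed, SH–I eclipsed, Ph–CHO eclipsed; 7.9 + 10.2 + 15.1 = 33.2 kJ/mol.
I at 180° (staggered): Et–CHO gauche, SH–I gauche, Ph–I gauche, Ph–CHO gauche; 3.8 + 3.5 + 4.5 + 4.2 = 16.0 kJ/mol.
I at 240° (eclipsed): Et–CHO eclipsed, SH–H eclipsed, Ph–I eclipsed; 13.5 + 5.7 + 14.4 = 33.6 kJ/mol.
I at 300° (staggered): Et–I gauche, Et–CHO gauche, SH–CHO gauche, Ph–I gauche; 5.2 + 3.8 + 3.6 + 4.5 = 17.1 kJ/mol.
Max at 240° (33.6 kJ/mol), min at 180° (16.0 kJ/mol); barrier = 17.6 kJ/mol.

17.6 kJ/mol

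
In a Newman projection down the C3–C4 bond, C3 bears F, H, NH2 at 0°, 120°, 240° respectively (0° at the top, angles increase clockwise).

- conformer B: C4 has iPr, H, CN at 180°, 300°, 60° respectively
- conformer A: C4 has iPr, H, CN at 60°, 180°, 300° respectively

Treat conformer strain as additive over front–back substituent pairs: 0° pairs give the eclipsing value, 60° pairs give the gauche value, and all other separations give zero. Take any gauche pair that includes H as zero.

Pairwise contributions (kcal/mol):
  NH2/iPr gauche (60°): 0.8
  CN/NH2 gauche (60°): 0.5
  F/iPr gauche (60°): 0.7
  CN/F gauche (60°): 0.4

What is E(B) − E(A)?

-0.4 kcal/mol

B (staggered): F–CN gauche, NH2–iPr gauche; 0.4 + 0.8 = 1.2 kcal/mol.
A (staggered): F–iPr gauche, F–CN gauche, NH2–CN gauche; 0.7 + 0.4 + 0.5 = 1.6 kcal/mol.
E(B) − E(A) = 1.2 − 1.6 = -0.4 kcal/mol.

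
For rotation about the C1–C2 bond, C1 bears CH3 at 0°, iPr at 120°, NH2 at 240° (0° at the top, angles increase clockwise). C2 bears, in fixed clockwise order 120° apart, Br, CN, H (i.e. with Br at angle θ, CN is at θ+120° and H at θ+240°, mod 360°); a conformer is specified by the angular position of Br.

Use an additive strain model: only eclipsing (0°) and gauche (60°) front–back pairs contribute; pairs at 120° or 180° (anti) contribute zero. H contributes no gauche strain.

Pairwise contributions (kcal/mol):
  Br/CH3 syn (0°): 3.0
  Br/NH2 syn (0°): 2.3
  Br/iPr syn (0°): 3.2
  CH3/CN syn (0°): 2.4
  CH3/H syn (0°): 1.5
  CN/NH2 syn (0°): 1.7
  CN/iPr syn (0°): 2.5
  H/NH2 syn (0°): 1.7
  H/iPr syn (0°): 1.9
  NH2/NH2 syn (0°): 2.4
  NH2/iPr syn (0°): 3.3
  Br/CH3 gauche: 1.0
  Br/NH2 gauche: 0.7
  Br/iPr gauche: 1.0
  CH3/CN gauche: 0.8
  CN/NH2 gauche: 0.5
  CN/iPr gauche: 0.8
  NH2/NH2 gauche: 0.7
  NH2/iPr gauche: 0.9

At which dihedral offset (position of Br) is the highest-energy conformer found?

0°

Br at 0° is eclipsed. CH3 at 0° is eclipsed with Br at 0° (3.0); iPr at 120° is eclipsed with CN at 120° (2.5); NH2 at 240° is eclipsed with H at 240° (1.7). Total 7.2 kcal/mol.
Br at 60° is staggered. CH3 at 0° is gauche with Br at 60° (1.0); iPr at 120° is gauche with Br at 60° (1.0); iPr at 120° is gauche with CN at 180° (0.8); NH2 at 240° is gauche with CN at 180° (0.5). Total 3.3 kcal/mol.
Br at 120° is eclipsed. CH3 at 0° is eclipsed with H at 0° (1.5); iPr at 120° is eclipsed with Br at 120° (3.2); NH2 at 240° is eclipsed with CN at 240° (1.7). Total 6.4 kcal/mol.
Br at 180° is staggered. CH3 at 0° is gauche with CN at 300° (0.8); iPr at 120° is gauche with Br at 180° (1.0); NH2 at 240° is gauche with Br at 180° (0.7); NH2 at 240° is gauche with CN at 300° (0.5). Total 3.0 kcal/mol.
Br at 240° is eclipsed. CH3 at 0° is eclipsed with CN at 0° (2.4); iPr at 120° is eclipsed with H at 120° (1.9); NH2 at 240° is eclipsed with Br at 240° (2.3). Total 6.6 kcal/mol.
Br at 300° is staggered. CH3 at 0° is gauche with Br at 300° (1.0); CH3 at 0° is gauche with CN at 60° (0.8); iPr at 120° is gauche with CN at 60° (0.8); NH2 at 240° is gauche with Br at 300° (0.7). Total 3.3 kcal/mol.
The maximum (7.2 kcal/mol) occurs with Br at 0°.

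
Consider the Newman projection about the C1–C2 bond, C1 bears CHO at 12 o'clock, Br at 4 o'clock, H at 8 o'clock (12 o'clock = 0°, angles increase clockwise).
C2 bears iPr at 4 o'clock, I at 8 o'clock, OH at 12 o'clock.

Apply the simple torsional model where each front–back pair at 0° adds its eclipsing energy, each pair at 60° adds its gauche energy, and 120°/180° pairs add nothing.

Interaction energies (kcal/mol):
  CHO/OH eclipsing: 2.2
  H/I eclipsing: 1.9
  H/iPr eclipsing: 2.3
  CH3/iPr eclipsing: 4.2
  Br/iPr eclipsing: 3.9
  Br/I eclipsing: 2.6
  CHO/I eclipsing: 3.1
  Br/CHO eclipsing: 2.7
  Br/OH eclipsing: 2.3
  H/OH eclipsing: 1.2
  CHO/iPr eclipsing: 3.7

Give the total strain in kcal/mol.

8.0 kcal/mol

This conformer is eclipsed. CHO at 0° is eclipsed with OH at 0° (2.2); Br at 120° is eclipsed with iPr at 120° (3.9); H at 240° is eclipsed with I at 240° (1.9). Total 8.0 kcal/mol.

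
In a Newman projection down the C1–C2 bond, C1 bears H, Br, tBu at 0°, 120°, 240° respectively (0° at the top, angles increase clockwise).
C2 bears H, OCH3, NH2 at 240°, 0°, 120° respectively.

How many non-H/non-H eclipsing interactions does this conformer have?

Non-H eclipsing pairs: Br(120°)/NH2(120°) — 1 interaction.

1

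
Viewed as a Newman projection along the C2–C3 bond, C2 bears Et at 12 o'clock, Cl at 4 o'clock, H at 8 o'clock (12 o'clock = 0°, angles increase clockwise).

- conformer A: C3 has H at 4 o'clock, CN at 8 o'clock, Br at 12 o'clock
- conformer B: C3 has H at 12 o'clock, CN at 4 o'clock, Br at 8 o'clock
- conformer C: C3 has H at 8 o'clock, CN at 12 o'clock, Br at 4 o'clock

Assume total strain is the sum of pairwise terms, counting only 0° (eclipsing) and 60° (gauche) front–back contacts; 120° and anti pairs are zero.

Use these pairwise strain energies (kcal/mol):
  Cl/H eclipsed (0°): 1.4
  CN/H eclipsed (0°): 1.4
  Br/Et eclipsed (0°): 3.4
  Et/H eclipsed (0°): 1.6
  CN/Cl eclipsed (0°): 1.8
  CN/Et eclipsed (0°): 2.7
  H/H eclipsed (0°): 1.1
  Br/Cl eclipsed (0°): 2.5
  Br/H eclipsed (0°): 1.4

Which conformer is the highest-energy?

C

A (eclipsed): Et(0°)/Br(0°) eclipsed 3.4; Cl(120°)/H(120°) eclipsed 1.4; H(240°)/CN(240°) eclipsed 1.4 → 6.2 kcal/mol.
B (eclipsed): Et(0°)/H(0°) eclipsed 1.6; Cl(120°)/CN(120°) eclipsed 1.8; H(240°)/Br(240°) eclipsed 1.4 → 4.8 kcal/mol.
C (eclipsed): Et(0°)/CN(0°) eclipsed 2.7; Cl(120°)/Br(120°) eclipsed 2.5; H(240°)/H(240°) eclipsed 1.1 → 6.3 kcal/mol.
C has the highest total (6.3 kcal/mol).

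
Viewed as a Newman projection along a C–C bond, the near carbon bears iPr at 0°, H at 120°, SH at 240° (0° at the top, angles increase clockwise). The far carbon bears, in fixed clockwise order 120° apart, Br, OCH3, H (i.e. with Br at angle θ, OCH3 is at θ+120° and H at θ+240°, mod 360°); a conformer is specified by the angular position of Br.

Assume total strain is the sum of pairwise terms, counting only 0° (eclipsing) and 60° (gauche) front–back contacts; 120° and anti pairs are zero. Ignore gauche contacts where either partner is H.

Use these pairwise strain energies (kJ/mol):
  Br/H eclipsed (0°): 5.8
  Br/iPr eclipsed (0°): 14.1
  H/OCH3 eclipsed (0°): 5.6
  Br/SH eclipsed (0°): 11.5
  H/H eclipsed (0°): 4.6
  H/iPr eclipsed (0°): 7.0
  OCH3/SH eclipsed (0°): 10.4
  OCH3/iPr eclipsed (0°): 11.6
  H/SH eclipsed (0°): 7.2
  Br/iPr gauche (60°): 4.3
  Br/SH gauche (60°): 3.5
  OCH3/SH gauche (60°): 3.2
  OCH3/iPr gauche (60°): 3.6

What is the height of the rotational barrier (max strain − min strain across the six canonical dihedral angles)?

Br at 0° is eclipsed. iPr at 0° is eclipsed with Br at 0° (14.1); H at 120° is eclipsed with OCH3 at 120° (5.6); SH at 240° is eclipsed with H at 240° (7.2). Total 26.9 kJ/mol.
Br at 60° is staggered. iPr at 0° is gauche with Br at 60° (4.3); SH at 240° is gauche with OCH3 at 180° (3.2). Total 7.5 kJ/mol.
Br at 120° is eclipsed. iPr at 0° is eclipsed with H at 0° (7.0); H at 120° is eclipsed with Br at 120° (5.8); SH at 240° is eclipsed with OCH3 at 240° (10.4). Total 23.2 kJ/mol.
Br at 180° is staggered. iPr at 0° is gauche with OCH3 at 300° (3.6); SH at 240° is gauche with Br at 180° (3.5); SH at 240° is gauche with OCH3 at 300° (3.2). Total 10.3 kJ/mol.
Br at 240° is eclipsed. iPr at 0° is eclipsed with OCH3 at 0° (11.6); H at 120° is eclipsed with H at 120° (4.6); SH at 240° is eclipsed with Br at 240° (11.5). Total 27.7 kJ/mol.
Br at 300° is staggered. iPr at 0° is gauche with Br at 300° (4.3); iPr at 0° is gauche with OCH3 at 60° (3.6); SH at 240° is gauche with Br at 300° (3.5). Total 11.4 kJ/mol.
Max at 240° (27.7 kJ/mol), min at 60° (7.5 kJ/mol); barrier = 20.2 kJ/mol.

20.2 kJ/mol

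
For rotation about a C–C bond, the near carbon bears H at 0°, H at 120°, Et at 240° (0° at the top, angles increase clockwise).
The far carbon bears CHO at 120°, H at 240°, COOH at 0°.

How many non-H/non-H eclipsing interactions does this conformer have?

0

Every eclipsing pair involves H, so the count is 0.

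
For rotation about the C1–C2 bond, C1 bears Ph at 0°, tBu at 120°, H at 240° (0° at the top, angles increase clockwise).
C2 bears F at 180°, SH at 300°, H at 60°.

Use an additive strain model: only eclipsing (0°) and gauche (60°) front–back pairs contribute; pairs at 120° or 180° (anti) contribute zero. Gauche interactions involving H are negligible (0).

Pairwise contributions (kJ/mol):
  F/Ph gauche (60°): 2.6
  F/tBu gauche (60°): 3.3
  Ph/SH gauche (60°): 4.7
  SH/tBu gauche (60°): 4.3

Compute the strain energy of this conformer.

This conformer (staggered): Ph–SH gauche, tBu–F gauche; 4.7 + 3.3 = 8.0 kJ/mol.

8.0 kJ/mol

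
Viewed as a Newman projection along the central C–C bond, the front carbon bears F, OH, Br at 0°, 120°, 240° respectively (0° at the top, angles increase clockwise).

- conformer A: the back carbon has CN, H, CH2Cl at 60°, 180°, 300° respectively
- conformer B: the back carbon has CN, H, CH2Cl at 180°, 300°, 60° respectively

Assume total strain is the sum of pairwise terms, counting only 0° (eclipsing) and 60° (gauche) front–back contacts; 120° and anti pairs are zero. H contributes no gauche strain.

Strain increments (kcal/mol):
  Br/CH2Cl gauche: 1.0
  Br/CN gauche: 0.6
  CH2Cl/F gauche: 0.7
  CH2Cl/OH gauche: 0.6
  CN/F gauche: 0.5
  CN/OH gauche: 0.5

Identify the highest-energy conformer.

A (staggered): F–CN gauche, F–CH2Cl gauche, OH–CN gauche, Br–CH2Cl gauche; 0.5 + 0.7 + 0.5 + 1.0 = 2.7 kcal/mol.
B (staggered): F–CH2Cl gauche, OH–CN gauche, OH–CH2Cl gauche, Br–CN gauche; 0.7 + 0.5 + 0.6 + 0.6 = 2.4 kcal/mol.
A has the highest total (2.7 kcal/mol).

A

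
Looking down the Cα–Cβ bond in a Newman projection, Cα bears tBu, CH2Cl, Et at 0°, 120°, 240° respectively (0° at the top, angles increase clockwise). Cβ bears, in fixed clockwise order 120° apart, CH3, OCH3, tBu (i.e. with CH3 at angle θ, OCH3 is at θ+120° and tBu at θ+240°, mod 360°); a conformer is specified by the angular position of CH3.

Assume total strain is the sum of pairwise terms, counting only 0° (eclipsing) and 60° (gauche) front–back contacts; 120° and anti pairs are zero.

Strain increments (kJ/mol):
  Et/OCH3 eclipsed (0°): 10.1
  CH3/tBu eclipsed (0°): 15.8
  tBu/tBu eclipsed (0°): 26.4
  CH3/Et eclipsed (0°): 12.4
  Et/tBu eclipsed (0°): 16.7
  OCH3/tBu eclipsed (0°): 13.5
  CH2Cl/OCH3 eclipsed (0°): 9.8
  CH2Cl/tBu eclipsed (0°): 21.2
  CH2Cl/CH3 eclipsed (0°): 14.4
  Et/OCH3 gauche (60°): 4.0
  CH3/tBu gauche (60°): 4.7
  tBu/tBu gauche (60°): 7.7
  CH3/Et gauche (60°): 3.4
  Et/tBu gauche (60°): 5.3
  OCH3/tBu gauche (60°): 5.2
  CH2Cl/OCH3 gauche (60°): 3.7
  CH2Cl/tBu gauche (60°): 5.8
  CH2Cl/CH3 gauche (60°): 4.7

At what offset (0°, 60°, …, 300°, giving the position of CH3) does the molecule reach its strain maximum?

120°

CH3 at 0° is eclipsed. tBu at 0° is eclipsed with CH3 at 0° (15.8); CH2Cl at 120° is eclipsed with OCH3 at 120° (9.8); Et at 240° is eclipsed with tBu at 240° (16.7). Total 42.3 kJ/mol.
CH3 at 60° is staggered. tBu at 0° is gauche with CH3 at 60° (4.7); tBu at 0° is gauche with tBu at 300° (7.7); CH2Cl at 120° is gauche with CH3 at 60° (4.7); CH2Cl at 120° is gauche with OCH3 at 180° (3.7); Et at 240° is gauche with OCH3 at 180° (4.0); Et at 240° is gauche with tBu at 300° (5.3). Total 30.1 kJ/mol.
CH3 at 120° is eclipsed. tBu at 0° is eclipsed with tBu at 0° (26.4); CH2Cl at 120° is eclipsed with CH3 at 120° (14.4); Et at 240° is eclipsed with OCH3 at 240° (10.1). Total 50.9 kJ/mol.
CH3 at 180° is staggered. tBu at 0° is gauche with OCH3 at 300° (5.2); tBu at 0° is gauche with tBu at 60° (7.7); CH2Cl at 120° is gauche with CH3 at 180° (4.7); CH2Cl at 120° is gauche with tBu at 60° (5.8); Et at 240° is gauche with CH3 at 180° (3.4); Et at 240° is gauche with OCH3 at 300° (4.0). Total 30.8 kJ/mol.
CH3 at 240° is eclipsed. tBu at 0° is eclipsed with OCH3 at 0° (13.5); CH2Cl at 120° is eclipsed with tBu at 120° (21.2); Et at 240° is eclipsed with CH3 at 240° (12.4). Total 47.1 kJ/mol.
CH3 at 300° is staggered. tBu at 0° is gauche with CH3 at 300° (4.7); tBu at 0° is gauche with OCH3 at 60° (5.2); CH2Cl at 120° is gauche with OCH3 at 60° (3.7); CH2Cl at 120° is gauche with tBu at 180° (5.8); Et at 240° is gauche with CH3 at 300° (3.4); Et at 240° is gauche with tBu at 180° (5.3). Total 28.1 kJ/mol.
The maximum (50.9 kJ/mol) occurs with CH3 at 120°.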